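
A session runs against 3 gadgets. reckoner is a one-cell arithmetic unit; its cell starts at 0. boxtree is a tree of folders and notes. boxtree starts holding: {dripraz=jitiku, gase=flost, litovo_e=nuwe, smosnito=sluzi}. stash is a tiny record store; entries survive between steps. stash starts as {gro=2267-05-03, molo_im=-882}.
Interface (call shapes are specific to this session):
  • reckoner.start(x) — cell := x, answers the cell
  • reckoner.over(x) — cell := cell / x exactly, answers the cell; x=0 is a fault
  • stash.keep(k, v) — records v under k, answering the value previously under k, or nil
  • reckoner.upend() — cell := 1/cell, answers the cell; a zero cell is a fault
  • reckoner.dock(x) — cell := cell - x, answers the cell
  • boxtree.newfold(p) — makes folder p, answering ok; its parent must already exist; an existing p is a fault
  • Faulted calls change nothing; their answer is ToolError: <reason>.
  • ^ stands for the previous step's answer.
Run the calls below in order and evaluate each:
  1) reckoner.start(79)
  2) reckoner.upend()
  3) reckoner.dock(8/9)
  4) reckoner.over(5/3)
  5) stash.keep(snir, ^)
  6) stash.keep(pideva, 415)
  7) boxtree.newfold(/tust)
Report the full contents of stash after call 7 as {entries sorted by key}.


% reckoner.start 79
  79
% reckoner.upend
  1/79
% reckoner.dock 8/9
  -623/711
% reckoner.over 5/3
  -623/1185
% stash.keep snir ^
  nil
% stash.keep pideva 415
  nil
% boxtree.newfold /tust
  ok

Answer: {gro=2267-05-03, molo_im=-882, pideva=415, snir=-623/1185}


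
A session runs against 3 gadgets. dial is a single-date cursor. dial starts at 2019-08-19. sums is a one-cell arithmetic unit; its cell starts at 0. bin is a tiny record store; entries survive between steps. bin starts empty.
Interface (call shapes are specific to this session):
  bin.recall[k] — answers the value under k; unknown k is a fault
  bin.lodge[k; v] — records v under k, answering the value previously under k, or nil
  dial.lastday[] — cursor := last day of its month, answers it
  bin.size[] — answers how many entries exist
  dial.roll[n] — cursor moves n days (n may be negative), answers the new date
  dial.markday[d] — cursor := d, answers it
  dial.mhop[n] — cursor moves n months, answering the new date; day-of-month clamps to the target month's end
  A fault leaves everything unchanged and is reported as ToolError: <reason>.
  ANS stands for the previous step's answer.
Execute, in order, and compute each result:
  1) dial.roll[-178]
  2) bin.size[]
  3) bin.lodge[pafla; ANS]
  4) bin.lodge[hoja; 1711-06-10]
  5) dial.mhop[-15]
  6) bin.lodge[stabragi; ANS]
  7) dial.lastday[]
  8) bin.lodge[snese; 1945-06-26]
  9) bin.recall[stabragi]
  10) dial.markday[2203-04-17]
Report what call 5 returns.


CALL roll[-178]
RET  2019-02-22
CALL size[]
RET  0
CALL lodge[pafla; ANS]
RET  nil
CALL lodge[hoja; 1711-06-10]
RET  nil
CALL mhop[-15]
RET  2017-11-22
CALL lodge[stabragi; ANS]
RET  nil
CALL lastday[]
RET  2017-11-30
CALL lodge[snese; 1945-06-26]
RET  nil
CALL recall[stabragi]
RET  2017-11-22
CALL markday[2203-04-17]
RET  2203-04-17

Answer: 2017-11-22


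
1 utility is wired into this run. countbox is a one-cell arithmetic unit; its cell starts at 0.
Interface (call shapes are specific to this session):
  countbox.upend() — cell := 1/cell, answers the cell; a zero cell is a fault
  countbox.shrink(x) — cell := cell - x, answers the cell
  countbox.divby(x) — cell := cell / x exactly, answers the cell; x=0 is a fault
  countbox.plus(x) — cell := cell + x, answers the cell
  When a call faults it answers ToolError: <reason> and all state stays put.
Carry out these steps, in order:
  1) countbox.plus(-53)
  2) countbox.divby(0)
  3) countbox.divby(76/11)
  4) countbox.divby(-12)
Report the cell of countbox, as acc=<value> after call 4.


Do: countbox.plus[x=-53]
See: -53
Do: countbox.divby[x=0]
See: ToolError: division by zero
Do: countbox.divby[x=76/11]
See: -583/76
Do: countbox.divby[x=-12]
See: 583/912

Answer: acc=583/912


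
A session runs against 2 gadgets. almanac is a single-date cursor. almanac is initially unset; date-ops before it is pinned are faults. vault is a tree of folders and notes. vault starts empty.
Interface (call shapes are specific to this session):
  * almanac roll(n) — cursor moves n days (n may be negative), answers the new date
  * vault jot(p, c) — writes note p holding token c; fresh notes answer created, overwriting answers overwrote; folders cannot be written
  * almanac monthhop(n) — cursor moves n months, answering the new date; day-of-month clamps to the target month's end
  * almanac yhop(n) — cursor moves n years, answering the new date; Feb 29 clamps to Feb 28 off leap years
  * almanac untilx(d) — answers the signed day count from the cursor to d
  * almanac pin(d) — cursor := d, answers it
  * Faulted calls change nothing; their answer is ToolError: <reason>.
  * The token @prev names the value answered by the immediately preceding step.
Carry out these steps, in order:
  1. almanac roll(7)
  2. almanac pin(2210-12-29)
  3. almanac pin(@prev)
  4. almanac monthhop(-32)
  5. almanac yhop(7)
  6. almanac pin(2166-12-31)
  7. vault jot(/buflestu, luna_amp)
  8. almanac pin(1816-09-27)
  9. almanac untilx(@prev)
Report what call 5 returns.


Answer: 2215-04-29

Derivation:
> almanac roll n: 7
:: ToolError: no date set
> almanac pin d: 2210-12-29
:: 2210-12-29
> almanac pin d: @prev
:: 2210-12-29
> almanac monthhop n: -32
:: 2208-04-29
> almanac yhop n: 7
:: 2215-04-29
> almanac pin d: 2166-12-31
:: 2166-12-31
> vault jot p: /buflestu c: luna_amp
:: created
> almanac pin d: 1816-09-27
:: 1816-09-27
> almanac untilx d: @prev
:: 0


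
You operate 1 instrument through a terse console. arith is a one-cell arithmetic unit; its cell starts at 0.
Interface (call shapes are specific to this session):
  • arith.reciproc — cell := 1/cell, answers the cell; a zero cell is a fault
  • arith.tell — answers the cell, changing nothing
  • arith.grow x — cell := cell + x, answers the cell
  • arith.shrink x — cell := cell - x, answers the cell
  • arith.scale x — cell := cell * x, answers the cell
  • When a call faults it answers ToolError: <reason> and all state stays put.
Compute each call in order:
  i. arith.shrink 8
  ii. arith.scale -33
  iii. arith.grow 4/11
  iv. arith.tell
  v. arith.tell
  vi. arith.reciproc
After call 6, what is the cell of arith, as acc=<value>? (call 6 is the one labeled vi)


Next I call shrink passing x: 8, yielding -8.
I call scale passing x: -33, and see 264.
I call grow passing x: 4/11, → 2908/11.
I use tell, which returns 2908/11.
Invoking tell(), which returns 2908/11.
I call reciproc: 11/2908.

Answer: acc=11/2908


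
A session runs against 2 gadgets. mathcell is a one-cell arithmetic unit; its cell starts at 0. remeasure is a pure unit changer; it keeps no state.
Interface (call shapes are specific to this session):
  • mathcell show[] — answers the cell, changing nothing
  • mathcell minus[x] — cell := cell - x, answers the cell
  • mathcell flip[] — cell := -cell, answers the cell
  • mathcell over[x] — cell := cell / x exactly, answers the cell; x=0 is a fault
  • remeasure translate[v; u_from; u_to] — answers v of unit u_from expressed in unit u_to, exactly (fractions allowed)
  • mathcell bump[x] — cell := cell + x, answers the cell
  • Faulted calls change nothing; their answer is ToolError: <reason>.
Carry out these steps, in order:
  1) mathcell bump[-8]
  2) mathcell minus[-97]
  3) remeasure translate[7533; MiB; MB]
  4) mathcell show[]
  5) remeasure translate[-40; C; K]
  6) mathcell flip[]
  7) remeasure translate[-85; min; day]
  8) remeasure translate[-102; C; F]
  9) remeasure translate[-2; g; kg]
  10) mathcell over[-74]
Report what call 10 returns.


Answer: 89/74

Derivation:
% 1. mathcell bump(x→-8) : -8
% 2. mathcell minus(x→-97) : 89
% 3. remeasure translate(v→7533, u_from→MiB, u_to→MB) : 123420672/15625
% 4. mathcell show() : 89
% 5. remeasure translate(v→-40, u_from→C, u_to→K) : 4663/20
% 6. mathcell flip() : -89
% 7. remeasure translate(v→-85, u_from→min, u_to→day) : -17/288
% 8. remeasure translate(v→-102, u_from→C, u_to→F) : -758/5
% 9. remeasure translate(v→-2, u_from→g, u_to→kg) : -1/500
% 10. mathcell over(x→-74) : 89/74


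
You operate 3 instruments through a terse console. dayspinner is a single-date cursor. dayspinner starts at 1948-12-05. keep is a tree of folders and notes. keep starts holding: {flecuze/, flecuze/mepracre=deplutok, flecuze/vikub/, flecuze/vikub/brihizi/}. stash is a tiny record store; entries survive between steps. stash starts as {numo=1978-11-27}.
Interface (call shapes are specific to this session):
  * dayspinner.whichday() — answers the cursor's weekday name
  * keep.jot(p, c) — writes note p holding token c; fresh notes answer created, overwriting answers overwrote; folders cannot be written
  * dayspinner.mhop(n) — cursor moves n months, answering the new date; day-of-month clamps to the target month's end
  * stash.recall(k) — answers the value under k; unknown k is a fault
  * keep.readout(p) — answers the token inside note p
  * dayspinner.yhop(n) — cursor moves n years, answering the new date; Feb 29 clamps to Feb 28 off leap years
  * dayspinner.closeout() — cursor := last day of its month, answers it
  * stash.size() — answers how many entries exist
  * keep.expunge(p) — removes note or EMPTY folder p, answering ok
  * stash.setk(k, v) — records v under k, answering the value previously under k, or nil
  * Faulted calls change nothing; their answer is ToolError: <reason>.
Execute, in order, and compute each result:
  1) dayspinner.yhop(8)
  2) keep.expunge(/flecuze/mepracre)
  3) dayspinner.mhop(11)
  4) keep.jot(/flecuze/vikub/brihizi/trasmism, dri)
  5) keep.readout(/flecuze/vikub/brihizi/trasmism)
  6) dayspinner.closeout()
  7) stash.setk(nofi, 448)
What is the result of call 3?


Answer: 1957-11-05

Derivation:
Act: dayspinner.yhop[n→8]
Obs: 1956-12-05
Act: keep.expunge[p→/flecuze/mepracre]
Obs: ok
Act: dayspinner.mhop[n→11]
Obs: 1957-11-05
Act: keep.jot[p→/flecuze/vikub/brihizi/trasmism; c→dri]
Obs: created
Act: keep.readout[p→/flecuze/vikub/brihizi/trasmism]
Obs: dri
Act: dayspinner.closeout[]
Obs: 1957-11-30
Act: stash.setk[k→nofi; v→448]
Obs: nil


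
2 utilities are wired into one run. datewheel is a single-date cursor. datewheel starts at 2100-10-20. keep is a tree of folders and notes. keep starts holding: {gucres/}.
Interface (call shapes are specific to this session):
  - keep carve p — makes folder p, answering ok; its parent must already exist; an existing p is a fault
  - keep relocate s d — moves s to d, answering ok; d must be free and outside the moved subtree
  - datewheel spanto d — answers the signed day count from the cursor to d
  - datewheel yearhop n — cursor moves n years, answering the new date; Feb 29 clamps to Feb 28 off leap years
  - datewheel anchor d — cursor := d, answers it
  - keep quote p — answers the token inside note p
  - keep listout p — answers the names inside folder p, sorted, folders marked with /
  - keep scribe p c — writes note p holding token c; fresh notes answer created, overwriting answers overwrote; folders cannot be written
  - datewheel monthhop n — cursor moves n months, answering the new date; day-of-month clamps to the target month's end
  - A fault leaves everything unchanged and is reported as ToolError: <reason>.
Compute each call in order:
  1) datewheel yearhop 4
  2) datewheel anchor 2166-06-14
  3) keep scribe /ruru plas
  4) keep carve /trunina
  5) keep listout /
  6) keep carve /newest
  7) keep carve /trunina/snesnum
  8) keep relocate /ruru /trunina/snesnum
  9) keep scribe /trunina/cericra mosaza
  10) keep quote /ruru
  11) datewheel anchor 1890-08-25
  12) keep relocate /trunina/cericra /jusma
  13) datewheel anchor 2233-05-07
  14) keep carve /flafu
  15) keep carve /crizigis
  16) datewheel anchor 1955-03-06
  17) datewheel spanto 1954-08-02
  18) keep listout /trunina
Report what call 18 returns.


Answer: [snesnum/]

Derivation:
Act: datewheel yearhop[n→4]
Obs: 2104-10-20
Act: datewheel anchor[d→2166-06-14]
Obs: 2166-06-14
Act: keep scribe[p→/ruru; c→plas]
Obs: created
Act: keep carve[p→/trunina]
Obs: ok
Act: keep listout[p→/]
Obs: [gucres/, ruru, trunina/]
Act: keep carve[p→/newest]
Obs: ok
Act: keep carve[p→/trunina/snesnum]
Obs: ok
Act: keep relocate[s→/ruru; d→/trunina/snesnum]
Obs: ToolError: exists
Act: keep scribe[p→/trunina/cericra; c→mosaza]
Obs: created
Act: keep quote[p→/ruru]
Obs: plas
Act: datewheel anchor[d→1890-08-25]
Obs: 1890-08-25
Act: keep relocate[s→/trunina/cericra; d→/jusma]
Obs: ok
Act: datewheel anchor[d→2233-05-07]
Obs: 2233-05-07
Act: keep carve[p→/flafu]
Obs: ok
Act: keep carve[p→/crizigis]
Obs: ok
Act: datewheel anchor[d→1955-03-06]
Obs: 1955-03-06
Act: datewheel spanto[d→1954-08-02]
Obs: -216
Act: keep listout[p→/trunina]
Obs: [snesnum/]


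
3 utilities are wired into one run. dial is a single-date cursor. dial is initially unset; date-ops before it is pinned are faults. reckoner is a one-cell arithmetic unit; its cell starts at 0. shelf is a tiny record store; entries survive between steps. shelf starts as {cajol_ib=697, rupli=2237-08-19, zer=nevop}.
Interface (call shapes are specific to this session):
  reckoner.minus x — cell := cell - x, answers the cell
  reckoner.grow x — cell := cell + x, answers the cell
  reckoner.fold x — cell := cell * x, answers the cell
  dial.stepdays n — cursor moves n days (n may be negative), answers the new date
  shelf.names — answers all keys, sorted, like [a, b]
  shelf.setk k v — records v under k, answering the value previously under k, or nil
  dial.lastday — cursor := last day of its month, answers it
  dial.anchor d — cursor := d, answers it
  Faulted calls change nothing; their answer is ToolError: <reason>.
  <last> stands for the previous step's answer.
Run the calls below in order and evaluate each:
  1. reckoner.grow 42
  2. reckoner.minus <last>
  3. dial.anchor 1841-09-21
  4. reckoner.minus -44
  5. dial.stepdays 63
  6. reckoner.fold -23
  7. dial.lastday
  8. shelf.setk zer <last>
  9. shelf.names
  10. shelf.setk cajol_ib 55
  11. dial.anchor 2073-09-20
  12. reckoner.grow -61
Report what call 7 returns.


Answer: 1841-11-30

Derivation:
Next I call reckoner.grow(42), — result: 42.
Then reckoner.minus(<last>), — result: 0.
Next I call dial.anchor(1841-09-21), — result: 1841-09-21.
I run reckoner.minus(-44), yielding 44.
Calling dial.stepdays(63), yielding 1841-11-23.
I use reckoner.fold(-23), → -1012.
Calling dial.lastday(), and get 1841-11-30.
I run shelf.setk(zer, <last>), → nevop.
I run shelf.names: [cajol_ib, rupli, zer].
I call shelf.setk(cajol_ib, 55), and see 697.
Then dial.anchor(2073-09-20), and observe 2073-09-20.
I run reckoner.grow(-61), — result: -1073.


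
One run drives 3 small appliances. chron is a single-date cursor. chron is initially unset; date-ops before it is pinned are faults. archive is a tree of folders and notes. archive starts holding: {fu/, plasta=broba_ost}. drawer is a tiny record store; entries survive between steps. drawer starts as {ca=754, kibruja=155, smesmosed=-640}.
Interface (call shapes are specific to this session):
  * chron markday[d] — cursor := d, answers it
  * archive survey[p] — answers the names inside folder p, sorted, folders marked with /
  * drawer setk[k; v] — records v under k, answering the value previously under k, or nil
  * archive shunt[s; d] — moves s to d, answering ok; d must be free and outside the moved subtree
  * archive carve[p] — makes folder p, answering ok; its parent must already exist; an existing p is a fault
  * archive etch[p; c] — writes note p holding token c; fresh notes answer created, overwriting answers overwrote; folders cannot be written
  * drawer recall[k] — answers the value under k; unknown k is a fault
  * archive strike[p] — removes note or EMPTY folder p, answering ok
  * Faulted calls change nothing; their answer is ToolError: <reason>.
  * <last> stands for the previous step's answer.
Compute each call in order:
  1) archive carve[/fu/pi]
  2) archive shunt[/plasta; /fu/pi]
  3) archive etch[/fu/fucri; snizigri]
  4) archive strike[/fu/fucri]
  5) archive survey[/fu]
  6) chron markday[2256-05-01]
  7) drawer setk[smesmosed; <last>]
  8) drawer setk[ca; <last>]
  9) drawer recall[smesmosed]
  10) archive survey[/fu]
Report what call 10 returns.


·→ archive carve(/fu/pi)
·← ok
·→ archive shunt(/plasta, /fu/pi)
·← ToolError: exists
·→ archive etch(/fu/fucri, snizigri)
·← created
·→ archive strike(/fu/fucri)
·← ok
·→ archive survey(/fu)
·← [pi/]
·→ chron markday(2256-05-01)
·← 2256-05-01
·→ drawer setk(smesmosed, <last>)
·← -640
·→ drawer setk(ca, <last>)
·← 754
·→ drawer recall(smesmosed)
·← 2256-05-01
·→ archive survey(/fu)
·← [pi/]

Answer: [pi/]


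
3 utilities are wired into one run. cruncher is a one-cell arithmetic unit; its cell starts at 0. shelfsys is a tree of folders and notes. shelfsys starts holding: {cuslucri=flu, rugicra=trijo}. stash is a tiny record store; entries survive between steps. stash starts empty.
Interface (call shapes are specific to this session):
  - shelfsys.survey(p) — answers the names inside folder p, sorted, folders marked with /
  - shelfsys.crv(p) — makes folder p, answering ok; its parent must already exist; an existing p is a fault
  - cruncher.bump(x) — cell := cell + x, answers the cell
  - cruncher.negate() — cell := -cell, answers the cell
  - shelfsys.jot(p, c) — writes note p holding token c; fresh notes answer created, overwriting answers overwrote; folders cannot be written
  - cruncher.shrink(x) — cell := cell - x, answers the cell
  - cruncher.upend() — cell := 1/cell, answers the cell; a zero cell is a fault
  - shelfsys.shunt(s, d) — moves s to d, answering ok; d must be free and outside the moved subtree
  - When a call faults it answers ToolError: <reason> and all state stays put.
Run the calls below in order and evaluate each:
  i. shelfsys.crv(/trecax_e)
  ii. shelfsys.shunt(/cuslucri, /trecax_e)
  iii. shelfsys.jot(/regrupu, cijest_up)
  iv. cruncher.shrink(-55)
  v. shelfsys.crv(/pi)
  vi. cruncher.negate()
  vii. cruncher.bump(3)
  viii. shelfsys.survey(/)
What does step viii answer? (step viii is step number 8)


→ shelfsys.crv(p=/trecax_e)
← ok
→ shelfsys.shunt(s=/cuslucri, d=/trecax_e)
← ToolError: exists
→ shelfsys.jot(p=/regrupu, c=cijest_up)
← created
→ cruncher.shrink(x=-55)
← 55
→ shelfsys.crv(p=/pi)
← ok
→ cruncher.negate()
← -55
→ cruncher.bump(x=3)
← -52
→ shelfsys.survey(p=/)
← [cuslucri, pi/, regrupu, rugicra, trecax_e/]

Answer: [cuslucri, pi/, regrupu, rugicra, trecax_e/]


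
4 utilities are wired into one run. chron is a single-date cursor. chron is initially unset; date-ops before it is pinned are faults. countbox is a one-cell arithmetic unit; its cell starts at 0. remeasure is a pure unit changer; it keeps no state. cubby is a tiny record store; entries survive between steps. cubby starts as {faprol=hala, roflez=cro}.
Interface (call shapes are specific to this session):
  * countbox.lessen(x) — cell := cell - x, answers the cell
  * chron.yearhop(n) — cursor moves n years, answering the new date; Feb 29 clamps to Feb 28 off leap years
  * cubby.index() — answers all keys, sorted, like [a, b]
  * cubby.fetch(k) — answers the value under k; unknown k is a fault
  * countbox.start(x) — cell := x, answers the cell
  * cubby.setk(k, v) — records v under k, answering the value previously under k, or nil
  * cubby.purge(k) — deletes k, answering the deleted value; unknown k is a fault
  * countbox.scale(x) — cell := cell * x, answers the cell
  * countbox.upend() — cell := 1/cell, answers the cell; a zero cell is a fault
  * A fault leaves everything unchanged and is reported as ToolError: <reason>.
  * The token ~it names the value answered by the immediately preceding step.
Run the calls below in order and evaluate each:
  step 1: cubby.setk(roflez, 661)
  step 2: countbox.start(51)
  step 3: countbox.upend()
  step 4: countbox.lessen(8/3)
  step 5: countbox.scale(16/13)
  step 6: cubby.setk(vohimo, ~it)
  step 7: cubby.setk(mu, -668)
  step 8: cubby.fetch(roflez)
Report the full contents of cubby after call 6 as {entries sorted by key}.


Answer: {faprol=hala, roflez=661, vohimo=-720/221}

Derivation:
# cubby.setk(k='roflez', v='661') -> cro
# countbox.start(x='51') -> 51
# countbox.upend() -> 1/51
# countbox.lessen(x='8/3') -> -45/17
# countbox.scale(x='16/13') -> -720/221
# cubby.setk(k='vohimo', v='~it') -> nil
# cubby.setk(k='mu', v='-668') -> nil
# cubby.fetch(k='roflez') -> 661


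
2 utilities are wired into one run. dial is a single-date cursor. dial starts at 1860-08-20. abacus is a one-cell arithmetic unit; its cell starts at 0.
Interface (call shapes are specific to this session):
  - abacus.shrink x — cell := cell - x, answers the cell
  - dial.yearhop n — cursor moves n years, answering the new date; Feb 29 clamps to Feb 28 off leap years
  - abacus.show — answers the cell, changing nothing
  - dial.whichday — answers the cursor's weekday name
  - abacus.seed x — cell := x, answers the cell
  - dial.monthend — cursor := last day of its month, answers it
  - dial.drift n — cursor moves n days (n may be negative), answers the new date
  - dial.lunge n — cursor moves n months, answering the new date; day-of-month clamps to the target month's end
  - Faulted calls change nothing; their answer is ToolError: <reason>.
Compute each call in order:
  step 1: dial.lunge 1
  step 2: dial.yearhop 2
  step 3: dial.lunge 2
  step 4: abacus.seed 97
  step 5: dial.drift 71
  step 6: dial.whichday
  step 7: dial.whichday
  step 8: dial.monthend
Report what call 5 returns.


-- 1. dial.lunge(n='1') ~> 1860-09-20
-- 2. dial.yearhop(n='2') ~> 1862-09-20
-- 3. dial.lunge(n='2') ~> 1862-11-20
-- 4. abacus.seed(x='97') ~> 97
-- 5. dial.drift(n='71') ~> 1863-01-30
-- 6. dial.whichday() ~> Friday
-- 7. dial.whichday() ~> Friday
-- 8. dial.monthend() ~> 1863-01-31

Answer: 1863-01-30


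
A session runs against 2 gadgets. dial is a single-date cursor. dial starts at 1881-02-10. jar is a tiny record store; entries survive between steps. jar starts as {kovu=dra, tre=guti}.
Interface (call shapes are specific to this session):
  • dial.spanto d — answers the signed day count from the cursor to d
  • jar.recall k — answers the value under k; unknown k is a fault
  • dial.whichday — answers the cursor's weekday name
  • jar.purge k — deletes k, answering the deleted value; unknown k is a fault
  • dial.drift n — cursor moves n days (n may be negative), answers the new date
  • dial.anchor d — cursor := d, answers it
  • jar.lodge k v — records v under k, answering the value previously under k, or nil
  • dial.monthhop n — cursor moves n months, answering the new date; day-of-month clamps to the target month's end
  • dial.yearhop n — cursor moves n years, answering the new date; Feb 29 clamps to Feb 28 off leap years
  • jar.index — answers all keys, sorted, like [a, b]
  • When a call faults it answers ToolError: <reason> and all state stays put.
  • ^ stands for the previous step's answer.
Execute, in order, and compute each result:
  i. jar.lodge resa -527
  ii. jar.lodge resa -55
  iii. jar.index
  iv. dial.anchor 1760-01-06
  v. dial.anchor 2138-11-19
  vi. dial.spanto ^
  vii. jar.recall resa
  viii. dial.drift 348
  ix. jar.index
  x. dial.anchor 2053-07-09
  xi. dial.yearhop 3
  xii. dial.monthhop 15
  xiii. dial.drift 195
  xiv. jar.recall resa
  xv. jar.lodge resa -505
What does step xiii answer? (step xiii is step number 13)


>> jar.lodge(resa, -527)
<< nil
>> jar.lodge(resa, -55)
<< -527
>> jar.index()
<< [kovu, resa, tre]
>> dial.anchor(1760-01-06)
<< 1760-01-06
>> dial.anchor(2138-11-19)
<< 2138-11-19
>> dial.spanto(^)
<< 0
>> jar.recall(resa)
<< -55
>> dial.drift(348)
<< 2139-11-02
>> jar.index()
<< [kovu, resa, tre]
>> dial.anchor(2053-07-09)
<< 2053-07-09
>> dial.yearhop(3)
<< 2056-07-09
>> dial.monthhop(15)
<< 2057-10-09
>> dial.drift(195)
<< 2058-04-22
>> jar.recall(resa)
<< -55
>> jar.lodge(resa, -505)
<< -55

Answer: 2058-04-22


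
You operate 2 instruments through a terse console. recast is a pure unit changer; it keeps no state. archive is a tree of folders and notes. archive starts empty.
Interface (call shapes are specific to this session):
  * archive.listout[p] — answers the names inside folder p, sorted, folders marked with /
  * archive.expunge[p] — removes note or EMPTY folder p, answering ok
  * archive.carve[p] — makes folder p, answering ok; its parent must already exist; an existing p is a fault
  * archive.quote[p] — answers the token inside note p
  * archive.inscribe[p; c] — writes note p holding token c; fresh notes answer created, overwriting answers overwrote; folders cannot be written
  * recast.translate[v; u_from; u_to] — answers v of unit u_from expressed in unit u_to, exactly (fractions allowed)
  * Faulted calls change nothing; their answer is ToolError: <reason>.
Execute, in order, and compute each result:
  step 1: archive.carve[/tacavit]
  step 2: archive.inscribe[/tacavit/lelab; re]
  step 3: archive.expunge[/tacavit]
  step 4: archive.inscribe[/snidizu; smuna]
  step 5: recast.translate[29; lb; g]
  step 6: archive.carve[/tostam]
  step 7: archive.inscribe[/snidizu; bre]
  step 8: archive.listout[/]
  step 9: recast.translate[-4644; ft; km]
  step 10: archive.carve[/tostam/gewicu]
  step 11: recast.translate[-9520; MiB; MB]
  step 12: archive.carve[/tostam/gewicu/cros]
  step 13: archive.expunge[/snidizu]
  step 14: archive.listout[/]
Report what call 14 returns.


Answer: [tacavit/, tostam/]

Derivation:
I try carve using p: /tacavit, and get ok.
I invoke inscribe using p: /tacavit/lelab, c: re, and see created.
I use expunge using p: /tacavit, and see ToolError: not empty.
I use inscribe using p: /snidizu, c: smuna, giving created.
I use translate using v: 29, u_from: lb, u_to: g, → 1315417873/100000.
I call carve using p: /tostam, and see ok.
Next I call inscribe using p: /snidizu, c: bre, giving overwrote.
Then listout using p: /, and see [snidizu, tacavit/, tostam/].
Then translate using v: -4644, u_from: ft, u_to: km, → -442341/312500.
Next I call carve using p: /tostam/gewicu, and observe ok.
I try translate using v: -9520, u_from: MiB, u_to: MB, and observe -31195136/3125.
Invoking carve using p: /tostam/gewicu/cros, giving ok.
I invoke expunge using p: /snidizu, and get ok.
I try listout using p: /, giving [tacavit/, tostam/].


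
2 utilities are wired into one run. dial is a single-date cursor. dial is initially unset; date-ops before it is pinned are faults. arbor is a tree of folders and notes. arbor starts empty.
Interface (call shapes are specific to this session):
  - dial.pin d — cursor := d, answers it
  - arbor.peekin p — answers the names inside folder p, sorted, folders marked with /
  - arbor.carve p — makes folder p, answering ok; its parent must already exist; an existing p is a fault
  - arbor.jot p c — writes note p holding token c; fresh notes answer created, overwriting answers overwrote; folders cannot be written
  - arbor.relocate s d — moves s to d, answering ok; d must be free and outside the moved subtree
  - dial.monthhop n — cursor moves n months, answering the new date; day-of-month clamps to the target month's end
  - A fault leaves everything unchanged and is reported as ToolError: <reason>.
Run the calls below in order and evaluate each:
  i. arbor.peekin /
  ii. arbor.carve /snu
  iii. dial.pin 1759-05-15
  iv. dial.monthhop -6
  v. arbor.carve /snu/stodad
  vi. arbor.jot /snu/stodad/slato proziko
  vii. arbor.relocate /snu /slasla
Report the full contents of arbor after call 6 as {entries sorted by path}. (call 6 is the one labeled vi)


! arbor.peekin(/) => []
! arbor.carve(/snu) => ok
! dial.pin(1759-05-15) => 1759-05-15
! dial.monthhop(-6) => 1758-11-15
! arbor.carve(/snu/stodad) => ok
! arbor.jot(/snu/stodad/slato, proziko) => created
! arbor.relocate(/snu, /slasla) => ok

Answer: {snu/, snu/stodad/, snu/stodad/slato=proziko}


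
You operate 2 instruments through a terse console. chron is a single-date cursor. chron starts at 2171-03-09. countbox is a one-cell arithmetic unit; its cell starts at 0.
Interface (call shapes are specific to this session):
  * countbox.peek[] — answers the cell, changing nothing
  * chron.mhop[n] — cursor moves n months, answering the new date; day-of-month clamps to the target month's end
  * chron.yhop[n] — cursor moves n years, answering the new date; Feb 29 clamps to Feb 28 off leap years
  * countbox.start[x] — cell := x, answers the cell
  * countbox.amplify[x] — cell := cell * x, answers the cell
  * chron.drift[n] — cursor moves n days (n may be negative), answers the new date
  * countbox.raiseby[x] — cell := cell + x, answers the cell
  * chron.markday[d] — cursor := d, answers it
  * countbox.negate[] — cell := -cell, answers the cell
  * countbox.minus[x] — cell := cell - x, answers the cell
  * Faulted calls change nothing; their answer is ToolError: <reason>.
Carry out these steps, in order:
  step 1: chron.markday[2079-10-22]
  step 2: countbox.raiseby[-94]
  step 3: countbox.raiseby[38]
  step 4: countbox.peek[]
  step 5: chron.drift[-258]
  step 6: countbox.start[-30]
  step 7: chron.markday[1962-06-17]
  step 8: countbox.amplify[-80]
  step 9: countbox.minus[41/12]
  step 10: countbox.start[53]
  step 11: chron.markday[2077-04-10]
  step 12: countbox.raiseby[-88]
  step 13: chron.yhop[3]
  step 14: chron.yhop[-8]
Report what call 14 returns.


Answer: 2072-04-10

Derivation:
·→ chron.markday(d=2079-10-22)
·← 2079-10-22
·→ countbox.raiseby(x=-94)
·← -94
·→ countbox.raiseby(x=38)
·← -56
·→ countbox.peek()
·← -56
·→ chron.drift(n=-258)
·← 2079-02-06
·→ countbox.start(x=-30)
·← -30
·→ chron.markday(d=1962-06-17)
·← 1962-06-17
·→ countbox.amplify(x=-80)
·← 2400
·→ countbox.minus(x=41/12)
·← 28759/12
·→ countbox.start(x=53)
·← 53
·→ chron.markday(d=2077-04-10)
·← 2077-04-10
·→ countbox.raiseby(x=-88)
·← -35
·→ chron.yhop(n=3)
·← 2080-04-10
·→ chron.yhop(n=-8)
·← 2072-04-10


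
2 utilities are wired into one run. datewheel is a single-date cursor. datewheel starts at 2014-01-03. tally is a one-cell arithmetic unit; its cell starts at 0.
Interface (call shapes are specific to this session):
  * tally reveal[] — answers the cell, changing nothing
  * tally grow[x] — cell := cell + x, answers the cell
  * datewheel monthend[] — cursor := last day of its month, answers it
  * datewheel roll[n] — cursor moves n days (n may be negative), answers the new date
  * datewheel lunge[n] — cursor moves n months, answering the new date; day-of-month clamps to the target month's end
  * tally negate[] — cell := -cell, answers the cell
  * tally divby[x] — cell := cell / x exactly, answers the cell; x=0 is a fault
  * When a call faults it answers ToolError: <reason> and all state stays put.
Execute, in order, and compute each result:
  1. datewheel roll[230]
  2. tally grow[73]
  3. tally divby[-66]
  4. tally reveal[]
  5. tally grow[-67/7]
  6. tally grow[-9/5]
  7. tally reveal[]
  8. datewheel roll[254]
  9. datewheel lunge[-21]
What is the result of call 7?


Answer: -28823/2310

Derivation:
Now I run datewheel roll with 230, and observe 2014-08-21.
I try tally grow with 73, and observe 73.
Now I run tally divby with -66, and see -73/66.
Using tally reveal(), and see -73/66.
Calling tally grow with -67/7, and get -4933/462.
I use tally grow with -9/5, and see -28823/2310.
Now I run tally reveal, — result: -28823/2310.
Invoking datewheel roll with 254, — result: 2015-05-02.
Using datewheel lunge with -21, and observe 2013-08-02.


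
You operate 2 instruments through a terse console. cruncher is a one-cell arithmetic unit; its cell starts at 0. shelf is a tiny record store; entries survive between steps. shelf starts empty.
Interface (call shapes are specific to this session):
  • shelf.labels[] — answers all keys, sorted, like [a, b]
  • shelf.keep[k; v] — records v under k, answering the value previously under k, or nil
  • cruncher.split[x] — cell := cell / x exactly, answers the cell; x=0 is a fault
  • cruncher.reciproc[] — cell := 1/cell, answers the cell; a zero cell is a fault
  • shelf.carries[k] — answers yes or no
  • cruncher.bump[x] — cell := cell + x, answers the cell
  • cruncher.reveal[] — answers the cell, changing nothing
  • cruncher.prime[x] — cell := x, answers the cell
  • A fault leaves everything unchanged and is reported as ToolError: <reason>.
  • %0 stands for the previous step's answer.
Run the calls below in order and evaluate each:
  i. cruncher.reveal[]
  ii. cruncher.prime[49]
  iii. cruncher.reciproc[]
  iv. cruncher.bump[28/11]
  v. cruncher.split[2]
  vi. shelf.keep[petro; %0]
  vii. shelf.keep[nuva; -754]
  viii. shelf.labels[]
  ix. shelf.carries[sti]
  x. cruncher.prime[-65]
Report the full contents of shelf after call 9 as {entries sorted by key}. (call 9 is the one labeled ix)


>>> cruncher.reveal
:: 0
>>> cruncher.prime x=49
:: 49
>>> cruncher.reciproc
:: 1/49
>>> cruncher.bump x=28/11
:: 1383/539
>>> cruncher.split x=2
:: 1383/1078
>>> shelf.keep k=petro v=%0
:: nil
>>> shelf.keep k=nuva v=-754
:: nil
>>> shelf.labels
:: [nuva, petro]
>>> shelf.carries k=sti
:: no
>>> cruncher.prime x=-65
:: -65

Answer: {nuva=-754, petro=1383/1078}


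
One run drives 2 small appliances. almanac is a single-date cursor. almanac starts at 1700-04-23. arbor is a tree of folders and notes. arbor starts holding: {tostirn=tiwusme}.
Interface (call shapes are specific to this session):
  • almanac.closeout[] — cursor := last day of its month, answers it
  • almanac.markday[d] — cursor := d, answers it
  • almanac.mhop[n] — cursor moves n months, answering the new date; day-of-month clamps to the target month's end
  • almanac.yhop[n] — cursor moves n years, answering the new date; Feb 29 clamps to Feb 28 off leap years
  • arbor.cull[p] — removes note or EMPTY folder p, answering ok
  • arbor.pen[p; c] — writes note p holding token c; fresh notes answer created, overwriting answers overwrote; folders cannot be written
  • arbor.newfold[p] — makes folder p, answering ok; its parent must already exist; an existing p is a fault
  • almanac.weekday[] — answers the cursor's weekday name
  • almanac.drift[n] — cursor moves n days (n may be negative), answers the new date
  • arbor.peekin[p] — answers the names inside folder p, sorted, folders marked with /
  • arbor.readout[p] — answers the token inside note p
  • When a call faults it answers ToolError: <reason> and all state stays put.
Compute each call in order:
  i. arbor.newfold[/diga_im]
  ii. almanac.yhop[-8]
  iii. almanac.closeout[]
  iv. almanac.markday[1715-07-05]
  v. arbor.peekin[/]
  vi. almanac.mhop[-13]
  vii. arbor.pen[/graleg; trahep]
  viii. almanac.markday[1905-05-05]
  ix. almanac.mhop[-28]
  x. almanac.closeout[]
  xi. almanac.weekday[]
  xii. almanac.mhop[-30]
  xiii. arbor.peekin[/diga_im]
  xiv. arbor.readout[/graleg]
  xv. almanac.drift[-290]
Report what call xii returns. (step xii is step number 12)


-> arbor.newfold(/diga_im)
<- ok
-> almanac.yhop(-8)
<- 1692-04-23
-> almanac.closeout()
<- 1692-04-30
-> almanac.markday(1715-07-05)
<- 1715-07-05
-> arbor.peekin(/)
<- [diga_im/, tostirn]
-> almanac.mhop(-13)
<- 1714-06-05
-> arbor.pen(/graleg, trahep)
<- created
-> almanac.markday(1905-05-05)
<- 1905-05-05
-> almanac.mhop(-28)
<- 1903-01-05
-> almanac.closeout()
<- 1903-01-31
-> almanac.weekday()
<- Saturday
-> almanac.mhop(-30)
<- 1900-07-31
-> arbor.peekin(/diga_im)
<- []
-> arbor.readout(/graleg)
<- trahep
-> almanac.drift(-290)
<- 1899-10-14

Answer: 1900-07-31


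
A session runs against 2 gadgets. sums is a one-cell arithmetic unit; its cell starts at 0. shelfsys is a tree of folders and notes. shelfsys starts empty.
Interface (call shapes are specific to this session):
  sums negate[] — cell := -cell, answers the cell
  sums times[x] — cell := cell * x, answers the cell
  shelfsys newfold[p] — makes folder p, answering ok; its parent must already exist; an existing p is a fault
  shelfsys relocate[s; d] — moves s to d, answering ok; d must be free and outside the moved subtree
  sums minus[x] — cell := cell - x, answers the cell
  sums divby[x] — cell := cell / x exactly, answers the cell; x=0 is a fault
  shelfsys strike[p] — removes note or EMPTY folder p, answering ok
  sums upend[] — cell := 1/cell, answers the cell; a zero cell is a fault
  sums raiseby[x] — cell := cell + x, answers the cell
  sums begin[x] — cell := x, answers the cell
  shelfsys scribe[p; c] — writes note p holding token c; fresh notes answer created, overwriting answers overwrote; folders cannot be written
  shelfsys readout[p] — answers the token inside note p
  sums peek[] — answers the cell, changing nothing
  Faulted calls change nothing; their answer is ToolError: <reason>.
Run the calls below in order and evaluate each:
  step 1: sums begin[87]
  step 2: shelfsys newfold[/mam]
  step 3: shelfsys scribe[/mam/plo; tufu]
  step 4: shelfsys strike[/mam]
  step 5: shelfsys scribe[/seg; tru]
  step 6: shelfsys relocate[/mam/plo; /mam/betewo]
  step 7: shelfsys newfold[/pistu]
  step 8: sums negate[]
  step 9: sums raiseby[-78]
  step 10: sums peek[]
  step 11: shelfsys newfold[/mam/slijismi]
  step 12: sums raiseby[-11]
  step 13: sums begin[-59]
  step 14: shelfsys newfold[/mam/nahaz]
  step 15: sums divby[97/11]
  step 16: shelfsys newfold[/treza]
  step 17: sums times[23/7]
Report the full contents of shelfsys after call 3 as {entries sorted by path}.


Act: sums begin[x→87]
Obs: 87
Act: shelfsys newfold[p→/mam]
Obs: ok
Act: shelfsys scribe[p→/mam/plo; c→tufu]
Obs: created
Act: shelfsys strike[p→/mam]
Obs: ToolError: not empty
Act: shelfsys scribe[p→/seg; c→tru]
Obs: created
Act: shelfsys relocate[s→/mam/plo; d→/mam/betewo]
Obs: ok
Act: shelfsys newfold[p→/pistu]
Obs: ok
Act: sums negate[]
Obs: -87
Act: sums raiseby[x→-78]
Obs: -165
Act: sums peek[]
Obs: -165
Act: shelfsys newfold[p→/mam/slijismi]
Obs: ok
Act: sums raiseby[x→-11]
Obs: -176
Act: sums begin[x→-59]
Obs: -59
Act: shelfsys newfold[p→/mam/nahaz]
Obs: ok
Act: sums divby[x→97/11]
Obs: -649/97
Act: shelfsys newfold[p→/treza]
Obs: ok
Act: sums times[x→23/7]
Obs: -14927/679

Answer: {mam/, mam/plo=tufu}


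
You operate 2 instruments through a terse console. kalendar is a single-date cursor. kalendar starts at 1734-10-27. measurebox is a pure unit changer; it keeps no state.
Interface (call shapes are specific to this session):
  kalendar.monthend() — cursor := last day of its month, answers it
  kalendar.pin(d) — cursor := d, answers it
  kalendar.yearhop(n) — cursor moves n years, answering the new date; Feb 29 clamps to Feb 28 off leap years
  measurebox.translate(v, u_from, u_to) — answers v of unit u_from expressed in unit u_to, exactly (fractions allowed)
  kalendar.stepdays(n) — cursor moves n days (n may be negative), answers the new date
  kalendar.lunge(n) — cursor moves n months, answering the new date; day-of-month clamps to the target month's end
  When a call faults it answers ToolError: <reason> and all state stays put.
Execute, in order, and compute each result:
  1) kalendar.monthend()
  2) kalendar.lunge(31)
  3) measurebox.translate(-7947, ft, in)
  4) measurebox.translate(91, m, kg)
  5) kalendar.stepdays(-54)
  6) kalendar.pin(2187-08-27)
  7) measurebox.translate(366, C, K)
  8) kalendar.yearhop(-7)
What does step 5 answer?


Act: kalendar.monthend[]
Obs: 1734-10-31
Act: kalendar.lunge[n: 31]
Obs: 1737-05-31
Act: measurebox.translate[v: -7947; u_from: ft; u_to: in]
Obs: -95364
Act: measurebox.translate[v: 91; u_from: m; u_to: kg]
Obs: ToolError: incompatible units
Act: kalendar.stepdays[n: -54]
Obs: 1737-04-07
Act: kalendar.pin[d: 2187-08-27]
Obs: 2187-08-27
Act: measurebox.translate[v: 366; u_from: C; u_to: K]
Obs: 12783/20
Act: kalendar.yearhop[n: -7]
Obs: 2180-08-27

Answer: 1737-04-07
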